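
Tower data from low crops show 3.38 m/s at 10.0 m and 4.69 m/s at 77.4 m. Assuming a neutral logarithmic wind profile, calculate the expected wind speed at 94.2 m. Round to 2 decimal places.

4.82 m/s

Log law: V ∝ ln(z/z₀). From the pair, with r = V₁/V₂ = 0.72068,
ln z₀ = (ln z₁ − r·ln z₂)/(1 − r) = (2.3026 − 0.72068×4.3490)/0.27932 = -2.9774 → z₀ = 0.05092 m
V₃ = V₁ · ln(z₃/z₀)/ln(z₁/z₀) = 3.38 × 7.5229/5.2800 = 4.8157 m/s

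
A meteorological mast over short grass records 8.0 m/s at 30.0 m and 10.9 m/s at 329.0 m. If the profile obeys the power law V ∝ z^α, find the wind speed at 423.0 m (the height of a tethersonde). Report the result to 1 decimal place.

11.3 m/s

First find α: α = ln(V₂/V₁)/ln(z₂/z₁) = ln(10.9/8.0)/ln(329.0/30.0) = 0.30932/2.39486 = 0.1292
Extrapolate from 329.0 m to 423.0 m: V₃ = 10.9 × (423.0/329.0)^0.1292 = 10.9 × 1.0330 = 11.2596 m/s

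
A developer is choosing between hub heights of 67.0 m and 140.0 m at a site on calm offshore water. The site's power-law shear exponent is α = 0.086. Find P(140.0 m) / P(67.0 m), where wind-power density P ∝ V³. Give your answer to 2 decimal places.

Speed ratio: V_B/V_A = (z_B/z_A)^α = (140.0/67.0)^0.086 = (2.0896)^0.086 = 1.06543
Power-density ratio: P_B/P_A = (V_B/V_A)³ = (1.06543)³ = 1.20941

1.21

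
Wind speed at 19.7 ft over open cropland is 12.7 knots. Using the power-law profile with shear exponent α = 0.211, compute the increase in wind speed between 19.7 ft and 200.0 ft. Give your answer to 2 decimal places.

Power law: V₂ = V₁ · (z₂/z₁)^α = 12.7 × (10.1523)^0.211 = 20.7104 knots
ΔV = 20.7104 − 12.7 = 8.0104 knots

8.01 knots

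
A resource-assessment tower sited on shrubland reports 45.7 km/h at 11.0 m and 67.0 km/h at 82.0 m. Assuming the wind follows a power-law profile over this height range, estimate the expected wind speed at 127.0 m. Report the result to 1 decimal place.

First find α: α = ln(V₂/V₁)/ln(z₂/z₁) = ln(67.0/45.7)/ln(82.0/11.0) = 0.38259/2.00882 = 0.1905
Extrapolate from 82.0 m to 127.0 m: V₃ = 67.0 × (127.0/82.0)^0.1905 = 67.0 × 1.0869 = 72.8215 km/h

72.8 km/h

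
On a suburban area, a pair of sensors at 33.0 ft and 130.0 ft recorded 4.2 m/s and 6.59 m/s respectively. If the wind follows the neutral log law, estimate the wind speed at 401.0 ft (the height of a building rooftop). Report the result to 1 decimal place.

8.6 m/s

Log law: V ∝ ln(z/z₀). From the pair, with r = V₁/V₂ = 0.63733,
ln z₀ = (ln z₁ − r·ln z₂)/(1 − r) = (3.4965 − 0.63733×4.8675)/0.36267 = 1.0872 → z₀ = 2.966 ft
V₃ = V₁ · ln(z₃/z₀)/ln(z₁/z₀) = 4.2 × 4.9068/2.4093 = 8.5536 m/s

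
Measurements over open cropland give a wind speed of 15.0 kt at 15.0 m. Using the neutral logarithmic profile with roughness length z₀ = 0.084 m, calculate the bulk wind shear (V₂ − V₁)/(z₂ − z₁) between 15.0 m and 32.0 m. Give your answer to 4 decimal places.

Log law: V₂ = V₁ · ln(z₂/z₀)/ln(z₁/z₀) = 15.0 × 5.9427/5.1850 = 17.1920 kt
ΔV/Δz = (17.1920 − 15.0)/(32.0 − 15.0) = 2.1920/17.0000 = 0.12894 kt/m

0.1289 kt/m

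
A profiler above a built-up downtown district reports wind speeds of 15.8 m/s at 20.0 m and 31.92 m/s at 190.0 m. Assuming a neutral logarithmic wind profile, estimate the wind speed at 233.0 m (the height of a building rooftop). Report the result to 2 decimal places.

33.38 m/s

Log law: V ∝ ln(z/z₀). From the pair, with r = V₁/V₂ = 0.49499,
ln z₀ = (ln z₁ − r·ln z₂)/(1 − r) = (2.9957 − 0.49499×5.2470)/0.50501 = 0.7891 → z₀ = 2.201 m
V₃ = V₁ · ln(z₃/z₀)/ln(z₁/z₀) = 15.8 × 4.6619/2.2066 = 33.3808 m/s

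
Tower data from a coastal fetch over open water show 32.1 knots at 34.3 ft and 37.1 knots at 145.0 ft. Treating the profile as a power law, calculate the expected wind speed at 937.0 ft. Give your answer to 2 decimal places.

44.75 knots

First find α: α = ln(V₂/V₁)/ln(z₂/z₁) = ln(37.1/32.1)/ln(145.0/34.3) = 0.14476/1.44159 = 0.1004
Extrapolate from 145.0 ft to 937.0 ft: V₃ = 37.1 × (937.0/145.0)^0.1004 = 37.1 × 1.2061 = 44.7455 knots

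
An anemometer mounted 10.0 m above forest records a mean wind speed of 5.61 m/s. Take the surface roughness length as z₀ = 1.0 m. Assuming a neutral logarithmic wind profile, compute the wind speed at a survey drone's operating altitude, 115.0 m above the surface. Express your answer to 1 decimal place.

Log law: V(z) ∝ ln(z/z₀), so V₂/V₁ = ln(z₂/z₀) / ln(z₁/z₀).
ln(115.0/1.0) = 4.7449, ln(10.0/1.0) = 2.3026
V₂ = 5.61 × 4.7449/2.3026 = 5.61 × 2.0607 = 11.5605 m/s

11.6 m/s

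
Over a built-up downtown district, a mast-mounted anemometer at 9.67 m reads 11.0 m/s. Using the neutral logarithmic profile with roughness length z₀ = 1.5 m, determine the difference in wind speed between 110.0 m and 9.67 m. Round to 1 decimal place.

Log law: V₂ = V₁ · ln(z₂/z₀)/ln(z₁/z₀) = 11.0 × 4.2950/1.8636 = 25.3521 m/s
ΔV = 25.3521 − 11.0 = 14.3521 m/s

14.4 m/s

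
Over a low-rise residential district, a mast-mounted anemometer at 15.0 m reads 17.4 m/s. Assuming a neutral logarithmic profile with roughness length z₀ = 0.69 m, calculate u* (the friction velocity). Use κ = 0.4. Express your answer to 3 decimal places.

u* ≈ 2.260 m/s

Log law: V(z) = (u*/κ) · ln(z/z₀) ⇒ u* = κ · V / ln(z/z₀)
u* = 0.4 × 17.4 / ln(15.0/0.69) = 0.4 × 17.4 / 3.0791
   = 6.9600 / 3.0791 = 2.2604 m/s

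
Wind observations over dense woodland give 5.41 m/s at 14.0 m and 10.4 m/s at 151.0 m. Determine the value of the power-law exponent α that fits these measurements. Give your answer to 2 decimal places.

α ≈ 0.27

Power law: V₂/V₁ = (z₂/z₁)^α ⇒ α = ln(V₂/V₁) / ln(z₂/z₁)
α = ln(10.4/5.41) / ln(151.0/14.0) = ln(1.9224) / ln(10.7857)
  = 0.65356 / 2.37822 = 0.27481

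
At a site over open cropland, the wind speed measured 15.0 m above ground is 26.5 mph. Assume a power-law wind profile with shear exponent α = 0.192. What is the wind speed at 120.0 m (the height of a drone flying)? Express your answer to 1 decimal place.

Power-law profile: V₂ = V₁ · (z₂/z₁)^α
V₂ = 26.5 × (120.0/15.0)^0.192 = 26.5 × (8.0000)^0.192
    = 26.5 × 1.4907 = 39.5038 mph

39.5 mph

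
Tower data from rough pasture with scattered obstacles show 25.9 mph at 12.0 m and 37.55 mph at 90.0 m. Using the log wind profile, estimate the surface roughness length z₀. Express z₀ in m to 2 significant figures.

z₀ ≈ 0.14 m

Log law: V(z) ∝ ln(z/z₀). With r = V₁/V₂ = 25.9/37.55 = 0.68975,
r · ln(z₂/z₀) = ln(z₁/z₀) ⇒ ln z₀ = (ln z₁ − r·ln z₂)/(1 − r)
ln z₀ = (2.48491 − 0.68975×4.49981) / 0.31025 = -1.9946
z₀ = exp(-1.9946) = 0.1361 m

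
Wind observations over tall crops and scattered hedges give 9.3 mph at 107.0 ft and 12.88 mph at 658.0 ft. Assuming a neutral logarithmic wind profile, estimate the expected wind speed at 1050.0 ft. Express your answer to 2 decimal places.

13.80 mph

Log law: V ∝ ln(z/z₀). From the pair, with r = V₁/V₂ = 0.72205,
ln z₀ = (ln z₁ − r·ln z₂)/(1 − r) = (4.6728 − 0.72205×6.4892)/0.27795 = -0.0457 → z₀ = 0.9553 ft
V₃ = V₁ · ln(z₃/z₀)/ln(z₁/z₀) = 9.3 × 7.0022/4.7185 = 13.8011 mph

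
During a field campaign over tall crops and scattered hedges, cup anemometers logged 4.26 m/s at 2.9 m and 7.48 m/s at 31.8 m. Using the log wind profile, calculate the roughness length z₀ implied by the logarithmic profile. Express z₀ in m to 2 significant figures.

z₀ ≈ 0.12 m

Log law: V(z) ∝ ln(z/z₀). With r = V₁/V₂ = 4.26/7.48 = 0.56952,
r · ln(z₂/z₀) = ln(z₁/z₀) ⇒ ln z₀ = (ln z₁ − r·ln z₂)/(1 − r)
ln z₀ = (1.06471 − 0.56952×3.45947) / 0.43048 = -2.1035
z₀ = exp(-2.1035) = 0.1220 m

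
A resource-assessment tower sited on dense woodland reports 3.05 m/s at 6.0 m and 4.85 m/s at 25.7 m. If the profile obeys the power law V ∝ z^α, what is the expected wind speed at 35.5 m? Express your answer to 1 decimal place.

5.4 m/s

First find α: α = ln(V₂/V₁)/ln(z₂/z₁) = ln(4.85/3.05)/ln(25.7/6.0) = 0.46384/1.45473 = 0.3188
Extrapolate from 25.7 m to 35.5 m: V₃ = 4.85 × (35.5/25.7)^0.3188 = 4.85 × 1.1085 = 5.3762 m/s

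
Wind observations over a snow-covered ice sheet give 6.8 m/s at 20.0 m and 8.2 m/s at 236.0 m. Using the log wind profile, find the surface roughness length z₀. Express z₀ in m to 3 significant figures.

Log law: V(z) ∝ ln(z/z₀). With r = V₁/V₂ = 6.8/8.2 = 0.82927,
r · ln(z₂/z₀) = ln(z₁/z₀) ⇒ ln z₀ = (ln z₁ − r·ln z₂)/(1 − r)
ln z₀ = (2.99573 − 0.82927×5.46383) / 0.17073 = -8.9922
z₀ = exp(-8.9922) = 0.0001244 m

z₀ ≈ 0.000124 m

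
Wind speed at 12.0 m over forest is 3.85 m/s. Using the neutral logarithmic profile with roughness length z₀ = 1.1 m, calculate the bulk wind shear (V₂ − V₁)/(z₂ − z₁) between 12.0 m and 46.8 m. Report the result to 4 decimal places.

Log law: V₂ = V₁ · ln(z₂/z₀)/ln(z₁/z₀) = 3.85 × 3.7506/2.3896 = 6.0427 m/s
ΔV/Δz = (6.0427 − 3.85)/(46.8 − 12.0) = 2.1927/34.8000 = 0.06301 m/s/m

0.0630 m/s/m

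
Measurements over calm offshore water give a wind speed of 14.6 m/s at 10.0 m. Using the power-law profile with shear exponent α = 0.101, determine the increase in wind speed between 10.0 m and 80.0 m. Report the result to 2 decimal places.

3.41 m/s

Power law: V₂ = V₁ · (z₂/z₁)^α = 14.6 × (8.0000)^0.101 = 18.0121 m/s
ΔV = 18.0121 − 14.6 = 3.4121 m/s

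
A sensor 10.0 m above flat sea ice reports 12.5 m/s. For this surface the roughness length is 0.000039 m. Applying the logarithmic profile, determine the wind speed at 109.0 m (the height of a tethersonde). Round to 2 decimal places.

Log law: V(z) ∝ ln(z/z₀), so V₂/V₁ = ln(z₂/z₀) / ln(z₁/z₀).
ln(109.0/0.000039) = 14.8433, ln(10.0/0.000039) = 12.4545
V₂ = 12.5 × 14.8433/12.4545 = 12.5 × 1.1918 = 14.8975 m/s

14.90 m/s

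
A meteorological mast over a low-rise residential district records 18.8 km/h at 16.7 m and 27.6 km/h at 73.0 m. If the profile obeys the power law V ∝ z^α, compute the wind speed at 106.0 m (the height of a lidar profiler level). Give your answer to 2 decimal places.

First find α: α = ln(V₂/V₁)/ln(z₂/z₁) = ln(27.6/18.8)/ln(73.0/16.7) = 0.38396/1.47505 = 0.2603
Extrapolate from 73.0 m to 106.0 m: V₃ = 27.6 × (106.0/73.0)^0.2603 = 27.6 × 1.1020 = 30.4140 km/h

30.41 km/h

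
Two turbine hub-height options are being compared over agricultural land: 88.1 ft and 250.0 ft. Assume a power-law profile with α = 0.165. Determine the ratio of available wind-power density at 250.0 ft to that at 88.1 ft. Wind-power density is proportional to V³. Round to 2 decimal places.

Speed ratio: V_B/V_A = (z_B/z_A)^α = (250.0/88.1)^0.165 = (2.8377)^0.165 = 1.18779
Power-density ratio: P_B/P_A = (V_B/V_A)³ = (1.18779)³ = 1.67578

1.68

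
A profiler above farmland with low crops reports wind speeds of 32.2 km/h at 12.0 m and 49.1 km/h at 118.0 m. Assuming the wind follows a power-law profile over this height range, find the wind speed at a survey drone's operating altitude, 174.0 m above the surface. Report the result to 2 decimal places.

First find α: α = ln(V₂/V₁)/ln(z₂/z₁) = ln(49.1/32.2)/ln(118.0/12.0) = 0.42189/2.28578 = 0.1846
Extrapolate from 118.0 m to 174.0 m: V₃ = 49.1 × (174.0/118.0)^0.1846 = 49.1 × 1.0743 = 52.7488 km/h

52.75 km/h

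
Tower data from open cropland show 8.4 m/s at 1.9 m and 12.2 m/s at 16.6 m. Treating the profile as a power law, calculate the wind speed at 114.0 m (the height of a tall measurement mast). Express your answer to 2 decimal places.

First find α: α = ln(V₂/V₁)/ln(z₂/z₁) = ln(12.2/8.4)/ln(16.6/1.9) = 0.37320/2.16755 = 0.1722
Extrapolate from 16.6 m to 114.0 m: V₃ = 12.2 × (114.0/16.6)^0.1722 = 12.2 × 1.3934 = 16.9996 m/s

17.00 m/s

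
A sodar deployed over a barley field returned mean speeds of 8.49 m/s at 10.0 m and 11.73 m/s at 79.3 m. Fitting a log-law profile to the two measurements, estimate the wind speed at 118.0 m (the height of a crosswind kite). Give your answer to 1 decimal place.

Log law: V ∝ ln(z/z₀). From the pair, with r = V₁/V₂ = 0.72379,
ln z₀ = (ln z₁ − r·ln z₂)/(1 − r) = (2.3026 − 0.72379×4.3732)/0.27621 = -3.1233 → z₀ = 0.04401 m
V₃ = V₁ · ln(z₃/z₀)/ln(z₁/z₀) = 8.49 × 7.8940/5.4259 = 12.3519 m/s

12.4 m/s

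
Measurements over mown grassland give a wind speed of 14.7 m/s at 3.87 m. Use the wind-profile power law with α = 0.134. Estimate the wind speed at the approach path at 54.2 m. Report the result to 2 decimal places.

20.94 m/s

Power-law profile: V₂ = V₁ · (z₂/z₁)^α
V₂ = 14.7 × (54.2/3.87)^0.134 = 14.7 × (14.0052)^0.134
    = 14.7 × 1.4243 = 20.9373 m/s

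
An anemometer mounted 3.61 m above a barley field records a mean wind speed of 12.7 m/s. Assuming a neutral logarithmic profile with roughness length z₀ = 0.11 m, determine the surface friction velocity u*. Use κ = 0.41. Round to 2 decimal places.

u* ≈ 1.49 m/s

Log law: V(z) = (u*/κ) · ln(z/z₀) ⇒ u* = κ · V / ln(z/z₀)
u* = 0.41 × 12.7 / ln(3.61/0.11) = 0.41 × 12.7 / 3.4910
   = 5.2070 / 3.4910 = 1.4916 m/s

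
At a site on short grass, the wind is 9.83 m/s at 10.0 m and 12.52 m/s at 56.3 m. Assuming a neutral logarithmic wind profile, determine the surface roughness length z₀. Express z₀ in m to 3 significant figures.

Log law: V(z) ∝ ln(z/z₀). With r = V₁/V₂ = 9.83/12.52 = 0.78514,
r · ln(z₂/z₀) = ln(z₁/z₀) ⇒ ln z₀ = (ln z₁ − r·ln z₂)/(1 − r)
ln z₀ = (2.30259 − 0.78514×4.03069) / 0.21486 = -4.0124
z₀ = exp(-4.0124) = 0.01809 m

z₀ ≈ 0.0181 m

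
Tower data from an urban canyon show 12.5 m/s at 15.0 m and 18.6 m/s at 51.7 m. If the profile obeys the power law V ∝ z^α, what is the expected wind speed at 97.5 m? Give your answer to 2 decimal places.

22.80 m/s

First find α: α = ln(V₂/V₁)/ln(z₂/z₁) = ln(18.6/12.5)/ln(51.7/15.0) = 0.39743/1.23741 = 0.3212
Extrapolate from 51.7 m to 97.5 m: V₃ = 18.6 × (97.5/51.7)^0.3212 = 18.6 × 1.2260 = 22.8036 m/s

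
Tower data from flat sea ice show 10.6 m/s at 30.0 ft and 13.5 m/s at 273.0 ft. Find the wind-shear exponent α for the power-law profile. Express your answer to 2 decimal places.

α ≈ 0.11

Power law: V₂/V₁ = (z₂/z₁)^α ⇒ α = ln(V₂/V₁) / ln(z₂/z₁)
α = ln(13.5/10.6) / ln(273.0/30.0) = ln(1.2736) / ln(9.1000)
  = 0.24184 / 2.20827 = 0.10951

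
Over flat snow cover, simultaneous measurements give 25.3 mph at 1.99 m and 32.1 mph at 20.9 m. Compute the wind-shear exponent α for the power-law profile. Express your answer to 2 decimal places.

α ≈ 0.10

Power law: V₂/V₁ = (z₂/z₁)^α ⇒ α = ln(V₂/V₁) / ln(z₂/z₁)
α = ln(32.1/25.3) / ln(20.9/1.99) = ln(1.2688) / ln(10.5025)
  = 0.23805 / 2.35161 = 0.10123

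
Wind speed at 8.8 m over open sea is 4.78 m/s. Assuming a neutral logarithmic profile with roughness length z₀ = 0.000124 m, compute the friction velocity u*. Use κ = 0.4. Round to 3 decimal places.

u* ≈ 0.171 m/s

Log law: V(z) = (u*/κ) · ln(z/z₀) ⇒ u* = κ · V / ln(z/z₀)
u* = 0.4 × 4.78 / ln(8.8/0.000124) = 0.4 × 4.78 / 11.1700
   = 1.9120 / 11.1700 = 0.1712 m/s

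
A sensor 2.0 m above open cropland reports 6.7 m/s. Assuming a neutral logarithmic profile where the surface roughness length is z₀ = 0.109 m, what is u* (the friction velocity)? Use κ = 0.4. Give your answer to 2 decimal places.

Log law: V(z) = (u*/κ) · ln(z/z₀) ⇒ u* = κ · V / ln(z/z₀)
u* = 0.4 × 6.7 / ln(2.0/0.109) = 0.4 × 6.7 / 2.9096
   = 2.6800 / 2.9096 = 0.9211 m/s

u* ≈ 0.92 m/s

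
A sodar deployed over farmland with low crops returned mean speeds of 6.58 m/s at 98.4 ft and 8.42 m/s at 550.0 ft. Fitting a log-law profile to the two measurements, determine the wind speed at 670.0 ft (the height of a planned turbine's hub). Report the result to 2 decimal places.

Log law: V ∝ ln(z/z₀). From the pair, with r = V₁/V₂ = 0.78147,
ln z₀ = (ln z₁ − r·ln z₂)/(1 − r) = (4.5890 − 0.78147×6.3099)/0.21853 = -1.5650 → z₀ = 0.2091 ft
V₃ = V₁ · ln(z₃/z₀)/ln(z₁/z₀) = 6.58 × 8.0722/6.1540 = 8.6310 m/s

8.63 m/s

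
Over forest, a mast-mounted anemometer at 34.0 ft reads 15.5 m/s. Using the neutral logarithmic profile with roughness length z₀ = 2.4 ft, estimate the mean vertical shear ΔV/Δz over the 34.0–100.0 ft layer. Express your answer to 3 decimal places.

Log law: V₂ = V₁ · ln(z₂/z₀)/ln(z₁/z₀) = 15.5 × 3.7297/2.6509 = 21.8079 m/s
ΔV/Δz = (21.8079 − 15.5)/(100.0 − 34.0) = 6.3079/66.0000 = 0.09557 m/s/ft

0.096 m/s/ft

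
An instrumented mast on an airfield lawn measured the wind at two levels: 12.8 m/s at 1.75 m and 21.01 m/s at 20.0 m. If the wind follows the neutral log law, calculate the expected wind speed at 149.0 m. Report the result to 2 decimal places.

27.78 m/s

Log law: V ∝ ln(z/z₀). From the pair, with r = V₁/V₂ = 0.60923,
ln z₀ = (ln z₁ − r·ln z₂)/(1 − r) = (0.5596 − 0.60923×2.9957)/0.39077 = -3.2385 → z₀ = 0.03922 m
V₃ = V₁ · ln(z₃/z₀)/ln(z₁/z₀) = 12.8 × 8.2424/3.7981 = 27.7779 m/s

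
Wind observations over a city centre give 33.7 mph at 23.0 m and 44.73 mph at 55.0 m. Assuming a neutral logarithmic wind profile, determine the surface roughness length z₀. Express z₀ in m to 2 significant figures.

z₀ ≈ 1.6 m

Log law: V(z) ∝ ln(z/z₀). With r = V₁/V₂ = 33.7/44.73 = 0.75341,
r · ln(z₂/z₀) = ln(z₁/z₀) ⇒ ln z₀ = (ln z₁ − r·ln z₂)/(1 − r)
ln z₀ = (3.13549 − 0.75341×4.00733) / 0.24659 = 0.4718
z₀ = exp(0.4718) = 1.603 m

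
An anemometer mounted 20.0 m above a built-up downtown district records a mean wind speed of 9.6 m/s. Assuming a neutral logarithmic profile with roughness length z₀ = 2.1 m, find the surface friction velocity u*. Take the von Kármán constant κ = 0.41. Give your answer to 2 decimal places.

u* ≈ 1.75 m/s

Log law: V(z) = (u*/κ) · ln(z/z₀) ⇒ u* = κ · V / ln(z/z₀)
u* = 0.41 × 9.6 / ln(20.0/2.1) = 0.41 × 9.6 / 2.2538
   = 3.9360 / 2.2538 = 1.7464 m/s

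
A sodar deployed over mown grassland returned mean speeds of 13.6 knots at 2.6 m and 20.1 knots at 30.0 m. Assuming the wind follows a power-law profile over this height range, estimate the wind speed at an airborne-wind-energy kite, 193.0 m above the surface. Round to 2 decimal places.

27.06 knots

First find α: α = ln(V₂/V₁)/ln(z₂/z₁) = ln(20.1/13.6)/ln(30.0/2.6) = 0.39065/2.44569 = 0.1597
Extrapolate from 30.0 m to 193.0 m: V₃ = 20.1 × (193.0/30.0)^0.1597 = 20.1 × 1.3463 = 27.0600 knots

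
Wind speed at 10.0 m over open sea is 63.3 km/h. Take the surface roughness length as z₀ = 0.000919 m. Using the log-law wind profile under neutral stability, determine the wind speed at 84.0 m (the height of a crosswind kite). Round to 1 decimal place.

Log law: V(z) ∝ ln(z/z₀), so V₂/V₁ = ln(z₂/z₀) / ln(z₁/z₀).
ln(84.0/0.000919) = 11.4230, ln(10.0/0.000919) = 9.2948
V₂ = 63.3 × 11.4230/9.2948 = 63.3 × 1.2290 = 77.7938 km/h

77.8 km/h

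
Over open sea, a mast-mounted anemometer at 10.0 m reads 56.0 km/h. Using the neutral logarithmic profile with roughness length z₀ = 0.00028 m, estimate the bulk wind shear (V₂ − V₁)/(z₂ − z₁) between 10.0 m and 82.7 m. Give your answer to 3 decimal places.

Log law: V₂ = V₁ · ln(z₂/z₀)/ln(z₁/z₀) = 56.0 × 12.5959/10.4833 = 67.2853 km/h
ΔV/Δz = (67.2853 − 56.0)/(82.7 − 10.0) = 11.2853/72.7000 = 0.15523 km/h/m

0.155 km/h/m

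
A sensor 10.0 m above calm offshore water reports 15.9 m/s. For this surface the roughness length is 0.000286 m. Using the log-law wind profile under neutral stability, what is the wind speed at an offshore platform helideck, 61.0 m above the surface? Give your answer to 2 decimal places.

18.65 m/s

Log law: V(z) ∝ ln(z/z₀), so V₂/V₁ = ln(z₂/z₀) / ln(z₁/z₀).
ln(61.0/0.000286) = 12.2704, ln(10.0/0.000286) = 10.4621
V₂ = 15.9 × 12.2704/10.4621 = 15.9 × 1.1728 = 18.6482 m/s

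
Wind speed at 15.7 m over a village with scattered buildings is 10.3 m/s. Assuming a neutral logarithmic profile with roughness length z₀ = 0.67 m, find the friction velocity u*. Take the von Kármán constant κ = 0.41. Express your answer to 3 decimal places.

u* ≈ 1.339 m/s

Log law: V(z) = (u*/κ) · ln(z/z₀) ⇒ u* = κ · V / ln(z/z₀)
u* = 0.41 × 10.3 / ln(15.7/0.67) = 0.41 × 10.3 / 3.1541
   = 4.2230 / 3.1541 = 1.3389 m/s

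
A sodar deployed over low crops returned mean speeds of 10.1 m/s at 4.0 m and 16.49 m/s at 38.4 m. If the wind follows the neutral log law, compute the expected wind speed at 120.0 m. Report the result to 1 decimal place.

19.7 m/s

Log law: V ∝ ln(z/z₀). From the pair, with r = V₁/V₂ = 0.61249,
ln z₀ = (ln z₁ − r·ln z₂)/(1 − r) = (1.3863 − 0.61249×3.6481)/0.38751 = -2.1886 → z₀ = 0.1121 m
V₃ = V₁ · ln(z₃/z₀)/ln(z₁/z₀) = 10.1 × 6.9761/3.5749 = 19.7092 m/s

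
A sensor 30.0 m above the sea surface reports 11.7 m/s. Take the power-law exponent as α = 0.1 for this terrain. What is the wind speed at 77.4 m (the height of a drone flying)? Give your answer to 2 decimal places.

12.86 m/s

Power-law profile: V₂ = V₁ · (z₂/z₁)^α
V₂ = 11.7 × (77.4/30.0)^0.1 = 11.7 × (2.5800)^0.1
    = 11.7 × 1.0994 = 12.8632 m/s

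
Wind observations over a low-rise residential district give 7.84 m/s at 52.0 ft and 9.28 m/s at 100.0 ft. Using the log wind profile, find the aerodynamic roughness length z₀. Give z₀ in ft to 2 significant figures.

Log law: V(z) ∝ ln(z/z₀). With r = V₁/V₂ = 7.84/9.28 = 0.84483,
r · ln(z₂/z₀) = ln(z₁/z₀) ⇒ ln z₀ = (ln z₁ − r·ln z₂)/(1 − r)
ln z₀ = (3.95124 − 0.84483×4.60517) / 0.15517 = 0.3910
z₀ = exp(0.3910) = 1.478 ft

z₀ ≈ 1.5 ft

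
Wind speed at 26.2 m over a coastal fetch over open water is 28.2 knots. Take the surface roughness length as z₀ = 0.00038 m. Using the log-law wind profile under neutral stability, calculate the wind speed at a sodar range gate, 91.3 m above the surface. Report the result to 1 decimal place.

31.4 knots

Log law: V(z) ∝ ln(z/z₀), so V₂/V₁ = ln(z₂/z₀) / ln(z₁/z₀).
ln(91.3/0.00038) = 12.3895, ln(26.2/0.00038) = 11.1411
V₂ = 28.2 × 12.3895/11.1411 = 28.2 × 1.1121 = 31.3599 knots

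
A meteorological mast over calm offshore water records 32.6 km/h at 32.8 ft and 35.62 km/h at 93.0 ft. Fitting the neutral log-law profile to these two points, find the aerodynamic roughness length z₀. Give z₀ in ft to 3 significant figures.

z₀ ≈ 0.000427 ft

Log law: V(z) ∝ ln(z/z₀). With r = V₁/V₂ = 32.6/35.62 = 0.91522,
r · ln(z₂/z₀) = ln(z₁/z₀) ⇒ ln z₀ = (ln z₁ − r·ln z₂)/(1 − r)
ln z₀ = (3.49043 − 0.91522×4.53260) / 0.08478 = -7.7595
z₀ = exp(-7.7595) = 0.0004267 ft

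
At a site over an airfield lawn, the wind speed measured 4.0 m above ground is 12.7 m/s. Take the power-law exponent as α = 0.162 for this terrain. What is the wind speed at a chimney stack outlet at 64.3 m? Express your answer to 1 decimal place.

19.9 m/s

Power-law profile: V₂ = V₁ · (z₂/z₁)^α
V₂ = 12.7 × (64.3/4.0)^0.162 = 12.7 × (16.0750)^0.162
    = 12.7 × 1.5682 = 19.9159 m/s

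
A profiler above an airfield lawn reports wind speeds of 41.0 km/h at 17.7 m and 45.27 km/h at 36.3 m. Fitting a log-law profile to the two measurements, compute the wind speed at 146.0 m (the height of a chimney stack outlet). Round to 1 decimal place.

Log law: V ∝ ln(z/z₀). From the pair, with r = V₁/V₂ = 0.90568,
ln z₀ = (ln z₁ − r·ln z₂)/(1 − r) = (2.8736 − 0.90568×3.5918)/0.09432 = -4.0230 → z₀ = 0.01790 m
V₃ = V₁ · ln(z₃/z₀)/ln(z₁/z₀) = 41.0 × 9.0066/6.8966 = 53.5442 km/h

53.5 km/h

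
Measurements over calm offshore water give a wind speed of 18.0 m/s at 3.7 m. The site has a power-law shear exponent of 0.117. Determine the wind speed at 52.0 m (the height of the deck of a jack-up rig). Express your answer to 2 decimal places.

Power-law profile: V₂ = V₁ · (z₂/z₁)^α
V₂ = 18.0 × (52.0/3.7)^0.117 = 18.0 × (14.0541)^0.117
    = 18.0 × 1.3624 = 24.5225 m/s

24.52 m/s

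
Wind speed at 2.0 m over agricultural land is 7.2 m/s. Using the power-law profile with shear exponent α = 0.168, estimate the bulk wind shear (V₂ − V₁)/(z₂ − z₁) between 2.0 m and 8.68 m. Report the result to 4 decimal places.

0.3014 m/s/m

Power law: V₂ = V₁ · (z₂/z₁)^α = 7.2 × (4.3400)^0.168 = 9.2136 m/s
ΔV/Δz = (9.2136 − 7.2)/(8.68 − 2.0) = 2.0136/6.6800 = 0.30144 m/s/m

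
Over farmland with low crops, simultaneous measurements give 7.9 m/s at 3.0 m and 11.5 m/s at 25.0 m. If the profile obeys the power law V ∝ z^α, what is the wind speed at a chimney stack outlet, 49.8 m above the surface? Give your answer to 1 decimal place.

13.0 m/s

First find α: α = ln(V₂/V₁)/ln(z₂/z₁) = ln(11.5/7.9)/ln(25.0/3.0) = 0.37548/2.12026 = 0.1771
Extrapolate from 25.0 m to 49.8 m: V₃ = 11.5 × (49.8/25.0)^0.1771 = 11.5 × 1.1298 = 12.9927 m/s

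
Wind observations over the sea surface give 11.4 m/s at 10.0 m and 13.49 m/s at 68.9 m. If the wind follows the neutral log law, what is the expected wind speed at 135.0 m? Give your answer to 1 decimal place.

14.2 m/s

Log law: V ∝ ln(z/z₀). From the pair, with r = V₁/V₂ = 0.84507,
ln z₀ = (ln z₁ − r·ln z₂)/(1 − r) = (2.3026 − 0.84507×4.2327)/0.15493 = -8.2251 → z₀ = 0.0002679 m
V₃ = V₁ · ln(z₃/z₀)/ln(z₁/z₀) = 11.4 × 13.1304/10.5277 = 14.2184 m/s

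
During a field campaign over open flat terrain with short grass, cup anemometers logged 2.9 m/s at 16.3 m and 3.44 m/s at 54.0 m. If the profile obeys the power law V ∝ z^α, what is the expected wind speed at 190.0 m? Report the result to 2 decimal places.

4.12 m/s

First find α: α = ln(V₂/V₁)/ln(z₂/z₁) = ln(3.44/2.9)/ln(54.0/16.3) = 0.17076/1.19782 = 0.1426
Extrapolate from 54.0 m to 190.0 m: V₃ = 3.44 × (190.0/54.0)^0.1426 = 3.44 × 1.1964 = 4.1157 m/s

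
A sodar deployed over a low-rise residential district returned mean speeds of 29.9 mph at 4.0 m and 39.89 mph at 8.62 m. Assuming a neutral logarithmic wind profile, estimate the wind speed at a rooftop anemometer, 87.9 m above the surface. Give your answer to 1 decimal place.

70.1 mph

Log law: V ∝ ln(z/z₀). From the pair, with r = V₁/V₂ = 0.74956,
ln z₀ = (ln z₁ − r·ln z₂)/(1 − r) = (1.3863 − 0.74956×2.1541)/0.25044 = -0.9117 → z₀ = 0.4018 m
V₃ = V₁ · ln(z₃/z₀)/ln(z₁/z₀) = 29.9 × 5.3879/2.2980 = 70.1039 mph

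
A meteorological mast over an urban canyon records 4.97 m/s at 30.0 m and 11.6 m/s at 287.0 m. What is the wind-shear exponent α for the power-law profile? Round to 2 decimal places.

Power law: V₂/V₁ = (z₂/z₁)^α ⇒ α = ln(V₂/V₁) / ln(z₂/z₁)
α = ln(11.6/4.97) / ln(287.0/30.0) = ln(2.3340) / ln(9.5667)
  = 0.84759 / 2.25828 = 0.37532

α ≈ 0.38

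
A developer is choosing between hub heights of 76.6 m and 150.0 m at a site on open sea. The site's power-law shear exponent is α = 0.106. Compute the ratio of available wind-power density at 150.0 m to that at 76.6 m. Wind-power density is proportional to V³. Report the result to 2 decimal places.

Speed ratio: V_B/V_A = (z_B/z_A)^α = (150.0/76.6)^0.106 = (1.9582)^0.106 = 1.07383
Power-density ratio: P_B/P_A = (V_B/V_A)³ = (1.07383)³ = 1.23826

1.24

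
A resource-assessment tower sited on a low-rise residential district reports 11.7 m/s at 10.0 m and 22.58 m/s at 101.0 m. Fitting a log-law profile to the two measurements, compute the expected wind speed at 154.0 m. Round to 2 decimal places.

Log law: V ∝ ln(z/z₀). From the pair, with r = V₁/V₂ = 0.51816,
ln z₀ = (ln z₁ − r·ln z₂)/(1 − r) = (2.3026 − 0.51816×4.6151)/0.48184 = -0.1842 → z₀ = 0.8317 m
V₃ = V₁ · ln(z₃/z₀)/ln(z₁/z₀) = 11.7 × 5.2212/2.4868 = 24.5646 m/s

24.56 m/s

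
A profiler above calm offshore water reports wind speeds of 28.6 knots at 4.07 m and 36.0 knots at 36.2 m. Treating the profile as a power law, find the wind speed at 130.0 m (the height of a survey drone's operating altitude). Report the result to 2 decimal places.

41.19 knots

First find α: α = ln(V₂/V₁)/ln(z₂/z₁) = ln(36.0/28.6)/ln(36.2/4.07) = 0.23011/2.18542 = 0.1053
Extrapolate from 36.2 m to 130.0 m: V₃ = 36.0 × (130.0/36.2)^0.1053 = 36.0 × 1.1441 = 41.1875 knots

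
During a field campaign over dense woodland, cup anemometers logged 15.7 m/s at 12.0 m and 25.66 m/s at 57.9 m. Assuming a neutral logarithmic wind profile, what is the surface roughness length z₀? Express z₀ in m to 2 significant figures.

Log law: V(z) ∝ ln(z/z₀). With r = V₁/V₂ = 15.7/25.66 = 0.61185,
r · ln(z₂/z₀) = ln(z₁/z₀) ⇒ ln z₀ = (ln z₁ − r·ln z₂)/(1 − r)
ln z₀ = (2.48491 − 0.61185×4.05872) / 0.38815 = 0.0041
z₀ = exp(0.0041) = 1.004 m

z₀ ≈ 1.0 m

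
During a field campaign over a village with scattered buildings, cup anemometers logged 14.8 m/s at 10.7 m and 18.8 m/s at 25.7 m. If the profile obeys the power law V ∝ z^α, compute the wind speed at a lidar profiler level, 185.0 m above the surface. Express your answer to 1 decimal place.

32.2 m/s

First find α: α = ln(V₂/V₁)/ln(z₂/z₁) = ln(18.8/14.8)/ln(25.7/10.7) = 0.23923/0.87625 = 0.2730
Extrapolate from 25.7 m to 185.0 m: V₃ = 18.8 × (185.0/25.7)^0.2730 = 18.8 × 1.7141 = 32.2254 m/s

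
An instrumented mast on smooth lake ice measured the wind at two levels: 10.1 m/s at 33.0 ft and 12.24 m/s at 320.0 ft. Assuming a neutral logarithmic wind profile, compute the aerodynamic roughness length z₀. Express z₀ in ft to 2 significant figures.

Log law: V(z) ∝ ln(z/z₀). With r = V₁/V₂ = 10.1/12.24 = 0.82516,
r · ln(z₂/z₀) = ln(z₁/z₀) ⇒ ln z₀ = (ln z₁ − r·ln z₂)/(1 − r)
ln z₀ = (3.49651 − 0.82516×5.76832) / 0.17484 = -7.2256
z₀ = exp(-7.2256) = 0.0007277 ft

z₀ ≈ 0.00073 ft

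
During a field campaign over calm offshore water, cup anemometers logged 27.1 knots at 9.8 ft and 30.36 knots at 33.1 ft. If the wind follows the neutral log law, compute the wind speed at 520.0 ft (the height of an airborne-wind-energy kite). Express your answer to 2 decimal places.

37.74 knots

Log law: V ∝ ln(z/z₀). From the pair, with r = V₁/V₂ = 0.89262,
ln z₀ = (ln z₁ − r·ln z₂)/(1 − r) = (2.2824 − 0.89262×3.4995)/0.10738 = -7.8357 → z₀ = 0.0003954 ft
V₃ = V₁ · ln(z₃/z₀)/ln(z₁/z₀) = 27.1 × 14.0895/10.1180 = 37.7371 knots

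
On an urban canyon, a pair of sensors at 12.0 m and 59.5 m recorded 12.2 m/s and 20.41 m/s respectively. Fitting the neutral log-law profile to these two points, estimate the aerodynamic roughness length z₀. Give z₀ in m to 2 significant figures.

z₀ ≈ 1.1 m

Log law: V(z) ∝ ln(z/z₀). With r = V₁/V₂ = 12.2/20.41 = 0.59775,
r · ln(z₂/z₀) = ln(z₁/z₀) ⇒ ln z₀ = (ln z₁ − r·ln z₂)/(1 − r)
ln z₀ = (2.48491 − 0.59775×4.08598) / 0.40225 = 0.1057
z₀ = exp(0.1057) = 1.112 m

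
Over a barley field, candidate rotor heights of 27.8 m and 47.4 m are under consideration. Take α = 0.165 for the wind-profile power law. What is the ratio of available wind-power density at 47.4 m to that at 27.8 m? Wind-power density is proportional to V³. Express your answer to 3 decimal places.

Speed ratio: V_B/V_A = (z_B/z_A)^α = (47.4/27.8)^0.165 = (1.7050)^0.165 = 1.09203
Power-density ratio: P_B/P_A = (V_B/V_A)³ = (1.09203)³ = 1.30229

1.302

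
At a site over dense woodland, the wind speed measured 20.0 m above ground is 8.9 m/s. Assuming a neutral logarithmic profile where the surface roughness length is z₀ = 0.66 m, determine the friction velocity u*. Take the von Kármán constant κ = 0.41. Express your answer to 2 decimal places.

u* ≈ 1.07 m/s

Log law: V(z) = (u*/κ) · ln(z/z₀) ⇒ u* = κ · V / ln(z/z₀)
u* = 0.41 × 8.9 / ln(20.0/0.66) = 0.41 × 8.9 / 3.4112
   = 3.6490 / 3.4112 = 1.0697 m/s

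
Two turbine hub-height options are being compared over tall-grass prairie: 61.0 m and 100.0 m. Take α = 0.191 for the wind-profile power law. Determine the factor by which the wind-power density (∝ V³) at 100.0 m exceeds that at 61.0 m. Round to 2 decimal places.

Speed ratio: V_B/V_A = (z_B/z_A)^α = (100.0/61.0)^0.191 = (1.6393)^0.191 = 1.09901
Power-density ratio: P_B/P_A = (V_B/V_A)³ = (1.09901)³ = 1.32741

1.33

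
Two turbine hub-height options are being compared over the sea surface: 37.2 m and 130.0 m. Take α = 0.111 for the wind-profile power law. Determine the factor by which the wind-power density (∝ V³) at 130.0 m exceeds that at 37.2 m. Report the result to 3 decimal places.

1.517

Speed ratio: V_B/V_A = (z_B/z_A)^α = (130.0/37.2)^0.111 = (3.4946)^0.111 = 1.14899
Power-density ratio: P_B/P_A = (V_B/V_A)³ = (1.14899)³ = 1.51688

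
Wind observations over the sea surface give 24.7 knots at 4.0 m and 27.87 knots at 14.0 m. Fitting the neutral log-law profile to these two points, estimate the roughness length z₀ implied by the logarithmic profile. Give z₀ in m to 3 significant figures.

Log law: V(z) ∝ ln(z/z₀). With r = V₁/V₂ = 24.7/27.87 = 0.88626,
r · ln(z₂/z₀) = ln(z₁/z₀) ⇒ ln z₀ = (ln z₁ − r·ln z₂)/(1 − r)
ln z₀ = (1.38629 − 0.88626×2.63906) / 0.11374 = -8.3750
z₀ = exp(-8.3750) = 0.0002306 m

z₀ ≈ 0.000231 m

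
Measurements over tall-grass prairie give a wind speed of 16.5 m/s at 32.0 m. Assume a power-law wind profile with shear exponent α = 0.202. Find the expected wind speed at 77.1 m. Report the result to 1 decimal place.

19.7 m/s

Power-law profile: V₂ = V₁ · (z₂/z₁)^α
V₂ = 16.5 × (77.1/32.0)^0.202 = 16.5 × (2.4094)^0.202
    = 16.5 × 1.1944 = 19.7074 m/s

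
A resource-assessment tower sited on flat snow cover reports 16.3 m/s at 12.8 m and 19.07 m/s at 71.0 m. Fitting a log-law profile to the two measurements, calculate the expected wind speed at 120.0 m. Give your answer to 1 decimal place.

19.9 m/s

Log law: V ∝ ln(z/z₀). From the pair, with r = V₁/V₂ = 0.85475,
ln z₀ = (ln z₁ − r·ln z₂)/(1 − r) = (2.5494 − 0.85475×4.2627)/0.14525 = -7.5320 → z₀ = 0.0005356 m
V₃ = V₁ · ln(z₃/z₀)/ln(z₁/z₀) = 16.3 × 12.3195/10.0815 = 19.9185 m/s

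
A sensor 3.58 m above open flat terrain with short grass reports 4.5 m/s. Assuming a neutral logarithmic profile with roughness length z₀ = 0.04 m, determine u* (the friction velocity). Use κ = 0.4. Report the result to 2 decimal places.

Log law: V(z) = (u*/κ) · ln(z/z₀) ⇒ u* = κ · V / ln(z/z₀)
u* = 0.4 × 4.5 / ln(3.58/0.04) = 0.4 × 4.5 / 4.4942
   = 1.8000 / 4.4942 = 0.4005 m/s

u* ≈ 0.40 m/s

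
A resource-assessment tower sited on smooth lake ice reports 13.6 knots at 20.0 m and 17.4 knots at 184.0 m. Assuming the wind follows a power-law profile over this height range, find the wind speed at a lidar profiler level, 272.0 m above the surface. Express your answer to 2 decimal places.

First find α: α = ln(V₂/V₁)/ln(z₂/z₁) = ln(17.4/13.6)/ln(184.0/20.0) = 0.24640/2.21920 = 0.1110
Extrapolate from 184.0 m to 272.0 m: V₃ = 17.4 × (272.0/184.0)^0.1110 = 17.4 × 1.0444 = 18.1718 knots

18.17 knots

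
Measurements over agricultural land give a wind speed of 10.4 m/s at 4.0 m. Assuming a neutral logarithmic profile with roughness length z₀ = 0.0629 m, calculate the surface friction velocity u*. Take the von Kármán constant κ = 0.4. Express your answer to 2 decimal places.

Log law: V(z) = (u*/κ) · ln(z/z₀) ⇒ u* = κ · V / ln(z/z₀)
u* = 0.4 × 10.4 / ln(4.0/0.0629) = 0.4 × 10.4 / 4.1525
   = 4.1600 / 4.1525 = 1.0018 m/s

u* ≈ 1.00 m/s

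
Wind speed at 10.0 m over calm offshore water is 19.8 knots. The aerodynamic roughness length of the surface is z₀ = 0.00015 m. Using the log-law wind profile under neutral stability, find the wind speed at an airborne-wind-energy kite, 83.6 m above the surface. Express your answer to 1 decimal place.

Log law: V(z) ∝ ln(z/z₀), so V₂/V₁ = ln(z₂/z₀) / ln(z₁/z₀).
ln(83.6/0.00015) = 13.2309, ln(10.0/0.00015) = 11.1075
V₂ = 19.8 × 13.2309/11.1075 = 19.8 × 1.1912 = 23.5852 knots

23.6 knots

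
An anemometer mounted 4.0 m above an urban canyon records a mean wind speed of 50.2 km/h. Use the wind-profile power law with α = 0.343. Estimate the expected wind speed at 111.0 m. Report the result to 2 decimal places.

Power-law profile: V₂ = V₁ · (z₂/z₁)^α
V₂ = 50.2 × (111.0/4.0)^0.343 = 50.2 × (27.7500)^0.343
    = 50.2 × 3.1264 = 156.9434 km/h

156.94 km/h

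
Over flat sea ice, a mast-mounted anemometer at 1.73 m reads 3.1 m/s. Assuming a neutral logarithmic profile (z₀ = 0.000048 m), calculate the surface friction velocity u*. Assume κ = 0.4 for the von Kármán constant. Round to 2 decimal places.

Log law: V(z) = (u*/κ) · ln(z/z₀) ⇒ u* = κ · V / ln(z/z₀)
u* = 0.4 × 3.1 / ln(1.73/0.000048) = 0.4 × 3.1 / 10.4924
   = 1.2400 / 10.4924 = 0.1182 m/s

u* ≈ 0.12 m/s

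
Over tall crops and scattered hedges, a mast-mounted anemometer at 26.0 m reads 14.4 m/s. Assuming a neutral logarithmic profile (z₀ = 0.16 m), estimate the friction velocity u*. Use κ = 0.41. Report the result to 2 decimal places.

Log law: V(z) = (u*/κ) · ln(z/z₀) ⇒ u* = κ · V / ln(z/z₀)
u* = 0.41 × 14.4 / ln(26.0/0.16) = 0.41 × 14.4 / 5.0907
   = 5.9040 / 5.0907 = 1.1598 m/s

u* ≈ 1.16 m/s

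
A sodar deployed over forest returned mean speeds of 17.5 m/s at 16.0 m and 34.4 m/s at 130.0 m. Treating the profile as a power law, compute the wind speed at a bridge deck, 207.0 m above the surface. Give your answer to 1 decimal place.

40.0 m/s

First find α: α = ln(V₂/V₁)/ln(z₂/z₁) = ln(34.4/17.5)/ln(130.0/16.0) = 0.67586/2.09495 = 0.3226
Extrapolate from 130.0 m to 207.0 m: V₃ = 34.4 × (207.0/130.0)^0.3226 = 34.4 × 1.1619 = 39.9701 m/s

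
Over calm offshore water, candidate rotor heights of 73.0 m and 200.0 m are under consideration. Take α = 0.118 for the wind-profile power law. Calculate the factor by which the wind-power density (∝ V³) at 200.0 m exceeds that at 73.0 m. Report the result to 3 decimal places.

Speed ratio: V_B/V_A = (z_B/z_A)^α = (200.0/73.0)^0.118 = (2.7397)^0.118 = 1.12629
Power-density ratio: P_B/P_A = (V_B/V_A)³ = (1.12629)³ = 1.42872

1.429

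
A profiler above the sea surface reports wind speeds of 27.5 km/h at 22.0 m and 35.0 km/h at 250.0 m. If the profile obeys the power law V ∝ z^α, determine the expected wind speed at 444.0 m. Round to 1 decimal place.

37.1 km/h

First find α: α = ln(V₂/V₁)/ln(z₂/z₁) = ln(35.0/27.5)/ln(250.0/22.0) = 0.24116/2.43042 = 0.0992
Extrapolate from 250.0 m to 444.0 m: V₃ = 35.0 × (444.0/250.0)^0.0992 = 35.0 × 1.0586 = 37.0527 km/h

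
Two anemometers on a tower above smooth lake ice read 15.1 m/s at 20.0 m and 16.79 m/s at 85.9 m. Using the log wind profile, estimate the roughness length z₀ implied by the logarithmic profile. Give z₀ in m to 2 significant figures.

Log law: V(z) ∝ ln(z/z₀). With r = V₁/V₂ = 15.1/16.79 = 0.89934,
r · ln(z₂/z₀) = ln(z₁/z₀) ⇒ ln z₀ = (ln z₁ − r·ln z₂)/(1 − r)
ln z₀ = (2.99573 − 0.89934×4.45318) / 0.10066 = -10.0265
z₀ = exp(-10.0265) = 0.00004421 m

z₀ ≈ 0.000044 m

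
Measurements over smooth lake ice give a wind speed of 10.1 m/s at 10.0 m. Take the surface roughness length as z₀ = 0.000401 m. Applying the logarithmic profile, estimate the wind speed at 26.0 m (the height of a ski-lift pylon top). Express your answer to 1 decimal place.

Log law: V(z) ∝ ln(z/z₀), so V₂/V₁ = ln(z₂/z₀) / ln(z₁/z₀).
ln(26.0/0.000401) = 11.0796, ln(10.0/0.000401) = 10.1241
V₂ = 10.1 × 11.0796/10.1241 = 10.1 × 1.0944 = 11.0532 m/s

11.1 m/s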